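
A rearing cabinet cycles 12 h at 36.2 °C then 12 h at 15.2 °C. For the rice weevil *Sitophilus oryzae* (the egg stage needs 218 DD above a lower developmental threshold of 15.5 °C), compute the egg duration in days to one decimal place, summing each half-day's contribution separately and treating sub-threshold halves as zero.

Day half: max(0, 36.2 − 15.5) × 0.5 = 20.7 × 0.5 = 10.35 DD.
Night half: max(0, 15.2 − 15.5) × 0.5 = 0.0 × 0.5 = 0.00 DD.
Per 24 h: 10.35 DD/day.
Duration = 218 / 10.35 = 21.063 ≈ 21.1 days.

21.1 days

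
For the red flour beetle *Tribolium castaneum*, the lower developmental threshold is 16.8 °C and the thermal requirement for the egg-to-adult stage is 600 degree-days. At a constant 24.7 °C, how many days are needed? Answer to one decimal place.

75.9 days

Daily accumulation = 24.7 − 16.8 = 7.9 DD/day.
Duration = 600 / 7.9 = 75.949 ≈ 75.9 days.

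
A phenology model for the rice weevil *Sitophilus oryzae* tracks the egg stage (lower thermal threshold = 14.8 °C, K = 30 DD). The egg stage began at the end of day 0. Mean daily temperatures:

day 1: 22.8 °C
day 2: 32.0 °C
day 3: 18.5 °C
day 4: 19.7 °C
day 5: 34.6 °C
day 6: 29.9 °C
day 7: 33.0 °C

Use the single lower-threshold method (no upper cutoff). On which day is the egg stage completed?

Daily DD above 14.8 °C: 8.0, 17.2, 3.7, 4.9, 19.8, 15.1, 18.2.
Cumulative: 8.0, 25.2, 28.9, 33.8, 53.6, 68.7, 86.9.
The total first reaches 30 DD on day 4.

day 4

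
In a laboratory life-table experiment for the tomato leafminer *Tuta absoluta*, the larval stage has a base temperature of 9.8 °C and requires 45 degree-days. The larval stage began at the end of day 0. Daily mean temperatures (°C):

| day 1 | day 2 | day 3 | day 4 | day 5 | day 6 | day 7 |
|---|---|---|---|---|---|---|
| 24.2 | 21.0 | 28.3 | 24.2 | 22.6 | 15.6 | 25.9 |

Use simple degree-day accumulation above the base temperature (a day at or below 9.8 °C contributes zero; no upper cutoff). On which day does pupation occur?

Daily DD above 9.8 °C: 14.4, 11.2, 18.5, 14.4, 12.8, 5.8, 16.1.
Cumulative: 14.4, 25.6, 44.1, 58.5, 71.3, 77.1, 93.2.
The total first reaches 45 DD on day 4.

day 4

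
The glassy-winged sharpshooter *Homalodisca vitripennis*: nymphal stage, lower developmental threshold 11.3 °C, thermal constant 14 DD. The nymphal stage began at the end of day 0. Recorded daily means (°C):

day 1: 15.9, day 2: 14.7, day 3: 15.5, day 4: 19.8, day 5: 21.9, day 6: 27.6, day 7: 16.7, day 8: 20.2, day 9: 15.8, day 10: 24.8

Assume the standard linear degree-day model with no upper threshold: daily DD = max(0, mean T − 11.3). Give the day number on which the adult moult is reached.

day 4

Daily DD above 11.3 °C: 4.6, 3.4, 4.2, 8.5, 10.6, 16.3, 5.4, 8.9, 4.5, 13.5.
Cumulative: 4.6, 8.0, 12.2, 20.7, 31.3, 47.6, 53.0, 61.9, 66.4, 79.9.
The total first reaches 14 DD on day 4.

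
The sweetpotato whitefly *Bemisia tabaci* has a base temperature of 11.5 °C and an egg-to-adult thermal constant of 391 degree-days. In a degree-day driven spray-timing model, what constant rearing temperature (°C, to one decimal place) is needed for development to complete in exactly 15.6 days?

36.6 °C

Required daily accumulation = 391 / 15.6 = 25.064 DD/day.
T = T_base + 25.064 = 11.5 + 25.064 = 36.564 ≈ 36.6 °C.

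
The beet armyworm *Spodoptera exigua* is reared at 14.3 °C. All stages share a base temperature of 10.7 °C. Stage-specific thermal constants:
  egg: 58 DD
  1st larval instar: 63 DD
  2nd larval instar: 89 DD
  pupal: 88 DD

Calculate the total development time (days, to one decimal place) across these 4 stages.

Daily accumulation at 14.3 °C = 14.3 − 10.7 = 3.6 DD/day.
Total K = 58 + 63 + 89 + 88 = 298 DD.
Total duration = 298 / 3.6 = 82.778 ≈ 82.8 days.

82.8 days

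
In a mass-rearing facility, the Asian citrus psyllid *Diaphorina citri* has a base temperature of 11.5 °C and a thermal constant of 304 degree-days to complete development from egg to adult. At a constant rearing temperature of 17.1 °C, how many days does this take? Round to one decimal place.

Daily accumulation = 17.1 − 11.5 = 5.6 DD/day.
Duration = 304 / 5.6 = 54.286 ≈ 54.3 days.

54.3 days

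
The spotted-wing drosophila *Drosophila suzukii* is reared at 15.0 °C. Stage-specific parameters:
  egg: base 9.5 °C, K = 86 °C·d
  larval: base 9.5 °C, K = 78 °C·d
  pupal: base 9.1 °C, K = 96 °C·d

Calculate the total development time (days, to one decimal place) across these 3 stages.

egg: 86 / (15.0 − 9.5) = 86 / 5.5 = 15.636 d.
larval: 78 / (15.0 − 9.5) = 78 / 5.5 = 14.182 d.
pupal: 96 / (15.0 − 9.1) = 96 / 5.9 = 16.271 d.
Sum = 46.089 ≈ 46.1 days.

46.1 days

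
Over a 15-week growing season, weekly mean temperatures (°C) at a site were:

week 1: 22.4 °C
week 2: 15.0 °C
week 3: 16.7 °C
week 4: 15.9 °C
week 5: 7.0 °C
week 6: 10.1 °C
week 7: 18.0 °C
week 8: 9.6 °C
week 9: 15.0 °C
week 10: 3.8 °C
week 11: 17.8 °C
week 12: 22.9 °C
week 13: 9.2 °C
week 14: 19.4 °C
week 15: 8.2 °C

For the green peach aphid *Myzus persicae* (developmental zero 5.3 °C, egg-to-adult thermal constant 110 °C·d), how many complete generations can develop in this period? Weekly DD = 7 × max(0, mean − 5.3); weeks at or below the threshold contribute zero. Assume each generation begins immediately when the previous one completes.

8 generations

Weekly DD (7 × max(0, T̄ − 5.3)): 119.7, 67.9, 79.8, 74.2, 11.9, 33.6, 88.9, 30.1, 67.9, 0.0, 87.5, 123.2, 27.3, 98.7, 20.3.
Season total = 931.0 DD.
Complete generations = ⌊931.0 / 110⌋ = 8.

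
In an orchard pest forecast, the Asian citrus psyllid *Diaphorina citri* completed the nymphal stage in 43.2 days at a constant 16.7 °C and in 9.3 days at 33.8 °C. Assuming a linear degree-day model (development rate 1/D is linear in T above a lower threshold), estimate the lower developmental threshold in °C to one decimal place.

12.0 °C

Equal thermal constants: D₁(T₁ − T_b) = D₂(T₂ − T_b).
43.2·(16.7 − T_b) = 9.3·(33.8 − T_b)
T_b = (43.2·16.7 − 9.3·33.8) / (43.2 − 9.3) = 407.10 / 33.9 = 12.009 °C ≈ 12.0 °C.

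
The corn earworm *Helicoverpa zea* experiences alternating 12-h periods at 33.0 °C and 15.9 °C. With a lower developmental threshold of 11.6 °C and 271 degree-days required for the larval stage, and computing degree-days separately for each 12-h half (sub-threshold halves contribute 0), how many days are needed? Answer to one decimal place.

Day half: max(0, 33.0 − 11.6) × 0.5 = 21.4 × 0.5 = 10.70 DD.
Night half: max(0, 15.9 − 11.6) × 0.5 = 4.3 × 0.5 = 2.15 DD.
Per 24 h: 12.85 DD/day.
Duration = 271 / 12.85 = 21.089 ≈ 21.1 days.

21.1 days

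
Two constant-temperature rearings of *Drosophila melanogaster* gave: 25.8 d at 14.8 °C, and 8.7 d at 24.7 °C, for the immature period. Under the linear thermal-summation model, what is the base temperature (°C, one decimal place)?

Linear rate model ⇒ the product D·(T − T_b) is constant across temperatures.
25.8·(14.8 − T_b) = 8.7·(24.7 − T_b)
T_b = (25.8·14.8 − 8.7·24.7) / (25.8 − 8.7) = 166.95 / 17.1 = 9.763 °C ≈ 9.8 °C.

9.8 °C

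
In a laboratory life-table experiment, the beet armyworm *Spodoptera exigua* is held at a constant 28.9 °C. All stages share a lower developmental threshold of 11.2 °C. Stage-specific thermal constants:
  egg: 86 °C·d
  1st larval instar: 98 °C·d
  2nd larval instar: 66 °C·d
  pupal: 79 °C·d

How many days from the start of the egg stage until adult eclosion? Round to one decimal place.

18.6 days

Daily accumulation at 28.9 °C = 28.9 − 11.2 = 17.7 DD/day.
Total K = 86 + 98 + 66 + 79 = 329 DD.
Total duration = 329 / 17.7 = 18.588 ≈ 18.6 days.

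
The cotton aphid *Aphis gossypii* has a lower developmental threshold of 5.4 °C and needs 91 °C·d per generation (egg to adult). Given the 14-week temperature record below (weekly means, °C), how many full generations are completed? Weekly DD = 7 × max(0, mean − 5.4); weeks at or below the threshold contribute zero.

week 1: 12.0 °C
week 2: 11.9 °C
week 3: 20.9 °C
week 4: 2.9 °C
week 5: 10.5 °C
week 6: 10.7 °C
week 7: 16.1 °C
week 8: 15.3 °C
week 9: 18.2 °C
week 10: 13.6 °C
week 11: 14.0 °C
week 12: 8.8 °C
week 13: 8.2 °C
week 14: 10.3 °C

Weekly DD (7 × max(0, T̄ − 5.4)): 46.2, 45.5, 108.5, 0.0, 35.7, 37.1, 74.9, 69.3, 89.6, 57.4, 60.2, 23.8, 19.6, 34.3.
Season total = 702.1 DD.
Complete generations = ⌊702.1 / 91⌋ = 7.

7 generations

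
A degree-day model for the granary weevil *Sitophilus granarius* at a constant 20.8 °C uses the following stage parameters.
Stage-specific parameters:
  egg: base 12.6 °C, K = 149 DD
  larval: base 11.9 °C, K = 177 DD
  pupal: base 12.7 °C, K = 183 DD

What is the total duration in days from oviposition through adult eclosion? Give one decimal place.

egg: 149 / (20.8 − 12.6) = 149 / 8.2 = 18.171 d.
larval: 177 / (20.8 − 11.9) = 177 / 8.9 = 19.888 d.
pupal: 183 / (20.8 − 12.7) = 183 / 8.1 = 22.593 d.
Sum = 60.651 ≈ 60.7 days.

60.7 days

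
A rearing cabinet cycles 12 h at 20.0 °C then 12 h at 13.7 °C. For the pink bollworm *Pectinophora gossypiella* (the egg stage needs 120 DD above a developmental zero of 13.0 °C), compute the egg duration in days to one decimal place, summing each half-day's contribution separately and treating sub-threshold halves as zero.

Day half: max(0, 20.0 − 13.0) × 0.5 = 7.0 × 0.5 = 3.50 DD.
Night half: max(0, 13.7 − 13.0) × 0.5 = 0.7 × 0.5 = 0.35 DD.
Per 24 h: 3.85 DD/day.
Duration = 120 / 3.85 = 31.169 ≈ 31.2 days.

31.2 days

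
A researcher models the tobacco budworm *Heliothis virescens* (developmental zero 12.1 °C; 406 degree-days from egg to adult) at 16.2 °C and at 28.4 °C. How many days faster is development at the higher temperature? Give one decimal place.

74.1 days

At 16.2 °C: 406 / (16.2 − 12.1) = 406 / 4.1 = 99.024 d.
At 28.4 °C: 406 / (28.4 − 12.1) = 406 / 16.3 = 24.908 d.
Difference = |99.024 − 24.908| = 74.116 ≈ 74.1 days.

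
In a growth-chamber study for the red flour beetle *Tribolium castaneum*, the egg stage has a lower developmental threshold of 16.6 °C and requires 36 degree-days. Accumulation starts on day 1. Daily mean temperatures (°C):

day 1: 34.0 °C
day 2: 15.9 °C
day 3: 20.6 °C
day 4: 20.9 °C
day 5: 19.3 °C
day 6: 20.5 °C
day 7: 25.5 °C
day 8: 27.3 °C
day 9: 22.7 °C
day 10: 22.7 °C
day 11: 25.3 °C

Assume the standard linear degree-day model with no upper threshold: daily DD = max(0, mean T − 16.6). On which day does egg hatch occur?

Daily DD above 16.6 °C: 17.4, 0.0, 4.0, 4.3, 2.7, 3.9, 8.9, 10.7, 6.1, 6.1, 8.7.
Cumulative: 17.4, 17.4, 21.4, 25.7, 28.4, 32.3, 41.2, 51.9, 58.0, 64.1, 72.8.
The total first reaches 36 DD on day 7.

day 7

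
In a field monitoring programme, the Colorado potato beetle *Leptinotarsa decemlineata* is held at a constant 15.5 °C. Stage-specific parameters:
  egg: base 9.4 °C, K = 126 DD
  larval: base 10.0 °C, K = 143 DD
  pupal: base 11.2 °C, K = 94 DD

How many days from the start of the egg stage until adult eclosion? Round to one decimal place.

68.5 days

egg: 126 / (15.5 − 9.4) = 126 / 6.1 = 20.656 d.
larval: 143 / (15.5 − 10.0) = 143 / 5.5 = 26.000 d.
pupal: 94 / (15.5 − 11.2) = 94 / 4.3 = 21.860 d.
Sum = 68.516 ≈ 68.5 days.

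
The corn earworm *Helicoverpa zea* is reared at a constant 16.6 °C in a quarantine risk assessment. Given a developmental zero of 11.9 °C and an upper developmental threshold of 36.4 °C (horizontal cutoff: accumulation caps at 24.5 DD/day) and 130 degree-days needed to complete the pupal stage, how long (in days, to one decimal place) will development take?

Daily accumulation = 16.6 − 11.9 = 4.7 DD/day.
Duration = 130 / 4.7 = 27.660 ≈ 27.7 days.

27.7 days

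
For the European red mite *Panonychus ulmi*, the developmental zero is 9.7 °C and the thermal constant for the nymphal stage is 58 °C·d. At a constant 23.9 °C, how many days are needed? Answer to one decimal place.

4.1 days

Daily accumulation = 23.9 − 9.7 = 14.2 DD/day.
Duration = 58 / 14.2 = 4.085 ≈ 4.1 days.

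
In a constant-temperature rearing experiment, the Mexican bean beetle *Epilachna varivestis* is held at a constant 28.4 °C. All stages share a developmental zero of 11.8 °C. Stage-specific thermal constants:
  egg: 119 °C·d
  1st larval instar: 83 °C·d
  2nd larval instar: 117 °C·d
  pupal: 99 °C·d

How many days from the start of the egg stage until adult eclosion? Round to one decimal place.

Daily accumulation at 28.4 °C = 28.4 − 11.8 = 16.6 DD/day.
Total K = 119 + 83 + 117 + 99 = 418 DD.
Total duration = 418 / 16.6 = 25.181 ≈ 25.2 days.

25.2 days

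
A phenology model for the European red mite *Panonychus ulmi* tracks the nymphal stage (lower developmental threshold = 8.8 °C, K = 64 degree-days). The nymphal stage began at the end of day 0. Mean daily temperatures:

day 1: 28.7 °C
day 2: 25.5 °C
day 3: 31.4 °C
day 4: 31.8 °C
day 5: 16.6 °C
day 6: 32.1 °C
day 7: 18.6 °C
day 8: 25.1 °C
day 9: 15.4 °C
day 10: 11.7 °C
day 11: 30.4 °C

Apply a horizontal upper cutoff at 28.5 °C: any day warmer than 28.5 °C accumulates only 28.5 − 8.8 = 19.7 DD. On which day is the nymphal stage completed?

Daily DD above 8.8 °C (capped at 19.7): 19.7, 16.7, 19.7, 19.7, 7.8, 19.7, 9.8, 16.3, 6.6, 2.9, 19.7.
Cumulative: 19.7, 36.4, 56.1, 75.8, 83.6, 103.3, 113.1, 129.4, 136.0, 138.9, 158.6.
The total first reaches 64 DD on day 4.

day 4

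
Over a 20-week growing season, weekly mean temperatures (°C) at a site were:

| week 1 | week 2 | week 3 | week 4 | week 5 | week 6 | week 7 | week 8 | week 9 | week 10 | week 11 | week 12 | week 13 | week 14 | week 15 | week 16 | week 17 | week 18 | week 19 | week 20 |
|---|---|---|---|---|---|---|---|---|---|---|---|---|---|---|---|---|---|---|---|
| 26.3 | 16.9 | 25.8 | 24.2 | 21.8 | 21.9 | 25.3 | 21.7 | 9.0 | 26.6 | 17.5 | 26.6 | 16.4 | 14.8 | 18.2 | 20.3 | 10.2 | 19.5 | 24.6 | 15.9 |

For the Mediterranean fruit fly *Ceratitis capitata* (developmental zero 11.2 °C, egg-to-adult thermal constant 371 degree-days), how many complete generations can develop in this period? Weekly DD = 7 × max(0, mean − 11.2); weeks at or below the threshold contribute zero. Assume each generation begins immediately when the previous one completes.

3 generations

Weekly DD (7 × max(0, T̄ − 11.2)): 105.7, 39.9, 102.2, 91.0, 74.2, 74.9, 98.7, 73.5, 0.0, 107.8, 44.1, 107.8, 36.4, 25.2, 49.0, 63.7, 0.0, 58.1, 93.8, 32.9.
Season total = 1278.9 DD.
Complete generations = ⌊1278.9 / 371⌋ = 3.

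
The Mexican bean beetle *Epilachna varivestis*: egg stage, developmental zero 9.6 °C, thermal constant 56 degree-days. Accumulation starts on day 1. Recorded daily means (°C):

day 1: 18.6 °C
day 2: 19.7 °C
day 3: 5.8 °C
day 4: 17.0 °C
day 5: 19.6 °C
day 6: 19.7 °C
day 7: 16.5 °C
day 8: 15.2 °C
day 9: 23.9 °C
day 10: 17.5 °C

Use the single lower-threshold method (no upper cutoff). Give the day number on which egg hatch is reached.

day 8

Daily DD above 9.6 °C: 9.0, 10.1, 0.0, 7.4, 10.0, 10.1, 6.9, 5.6, 14.3, 7.9.
Cumulative: 9.0, 19.1, 19.1, 26.5, 36.5, 46.6, 53.5, 59.1, 73.4, 81.3.
The total first reaches 56 DD on day 8.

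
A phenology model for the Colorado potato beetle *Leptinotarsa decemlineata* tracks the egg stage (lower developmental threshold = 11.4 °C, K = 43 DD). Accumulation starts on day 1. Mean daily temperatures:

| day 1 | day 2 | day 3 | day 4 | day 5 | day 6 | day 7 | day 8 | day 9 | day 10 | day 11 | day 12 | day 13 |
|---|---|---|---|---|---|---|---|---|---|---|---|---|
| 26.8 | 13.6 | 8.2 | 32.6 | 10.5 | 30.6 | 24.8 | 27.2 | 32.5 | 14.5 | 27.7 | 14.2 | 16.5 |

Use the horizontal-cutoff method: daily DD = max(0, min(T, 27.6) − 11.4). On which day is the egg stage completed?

day 6

Daily DD above 11.4 °C (capped at 16.2): 15.4, 2.2, 0.0, 16.2, 0.0, 16.2, 13.4, 15.8, 16.2, 3.1, 16.2, 2.8, 5.1.
Cumulative: 15.4, 17.6, 17.6, 33.8, 33.8, 50.0, 63.4, 79.2, 95.4, 98.5, 114.7, 117.5, 122.6.
The total first reaches 43 DD on day 6.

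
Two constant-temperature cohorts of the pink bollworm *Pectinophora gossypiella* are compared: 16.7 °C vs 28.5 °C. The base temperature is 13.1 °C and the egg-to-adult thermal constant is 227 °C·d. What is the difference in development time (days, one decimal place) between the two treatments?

At 16.7 °C: 227 / (16.7 − 13.1) = 227 / 3.6 = 63.056 d.
At 28.5 °C: 227 / (28.5 − 13.1) = 227 / 15.4 = 14.740 d.
Difference = |63.056 − 14.740| = 48.315 ≈ 48.3 days.

48.3 days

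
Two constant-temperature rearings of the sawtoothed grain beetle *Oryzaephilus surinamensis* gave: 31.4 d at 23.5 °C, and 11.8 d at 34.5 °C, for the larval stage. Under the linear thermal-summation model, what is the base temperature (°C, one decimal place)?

Linear rate model ⇒ the product D·(T − T_b) is constant across temperatures.
31.4·(23.5 − T_b) = 11.8·(34.5 − T_b)
T_b = (31.4·23.5 − 11.8·34.5) / (31.4 − 11.8) = 330.80 / 19.6 = 16.878 °C ≈ 16.9 °C.

16.9 °C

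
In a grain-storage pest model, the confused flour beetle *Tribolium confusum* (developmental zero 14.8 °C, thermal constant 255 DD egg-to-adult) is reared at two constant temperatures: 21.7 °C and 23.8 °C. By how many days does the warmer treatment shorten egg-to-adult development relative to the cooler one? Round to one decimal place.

At 21.7 °C: 255 / (21.7 − 14.8) = 255 / 6.9 = 36.957 d.
At 23.8 °C: 255 / (23.8 − 14.8) = 255 / 9.0 = 28.333 d.
Difference = |36.957 − 28.333| = 8.623 ≈ 8.6 days.

8.6 days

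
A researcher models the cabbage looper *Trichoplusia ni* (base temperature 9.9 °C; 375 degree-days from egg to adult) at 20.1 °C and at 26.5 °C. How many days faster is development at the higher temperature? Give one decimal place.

At 20.1 °C: 375 / (20.1 − 9.9) = 375 / 10.2 = 36.765 d.
At 26.5 °C: 375 / (26.5 − 9.9) = 375 / 16.6 = 22.590 d.
Difference = |36.765 − 22.590| = 14.174 ≈ 14.2 days.

14.2 days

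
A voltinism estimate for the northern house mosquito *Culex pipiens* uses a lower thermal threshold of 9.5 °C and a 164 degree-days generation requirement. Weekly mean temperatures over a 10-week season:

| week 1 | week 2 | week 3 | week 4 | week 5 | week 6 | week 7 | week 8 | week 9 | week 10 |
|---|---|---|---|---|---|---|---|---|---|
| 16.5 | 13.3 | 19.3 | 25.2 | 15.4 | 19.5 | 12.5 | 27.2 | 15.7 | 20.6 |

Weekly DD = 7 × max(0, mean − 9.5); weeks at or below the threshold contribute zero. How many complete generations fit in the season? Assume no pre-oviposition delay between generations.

Weekly DD (7 × max(0, T̄ − 9.5)): 49.0, 26.6, 68.6, 109.9, 41.3, 70.0, 21.0, 123.9, 43.4, 77.7.
Season total = 631.4 DD.
Complete generations = ⌊631.4 / 164⌋ = 3.

3 generations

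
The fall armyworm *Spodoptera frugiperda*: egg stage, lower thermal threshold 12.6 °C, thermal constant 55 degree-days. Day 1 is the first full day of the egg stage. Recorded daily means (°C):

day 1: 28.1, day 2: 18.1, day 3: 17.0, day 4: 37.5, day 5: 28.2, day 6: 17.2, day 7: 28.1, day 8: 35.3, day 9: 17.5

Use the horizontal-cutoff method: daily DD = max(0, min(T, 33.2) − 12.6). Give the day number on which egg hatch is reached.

Daily DD above 12.6 °C (capped at 20.6): 15.5, 5.5, 4.4, 20.6, 15.6, 4.6, 15.5, 20.6, 4.9.
Cumulative: 15.5, 21.0, 25.4, 46.0, 61.6, 66.2, 81.7, 102.3, 107.2.
The total first reaches 55 DD on day 5.

day 5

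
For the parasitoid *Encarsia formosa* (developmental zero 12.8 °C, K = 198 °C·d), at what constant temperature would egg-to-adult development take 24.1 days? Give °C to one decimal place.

Required daily accumulation = 198 / 24.1 = 8.216 DD/day.
T = T_base + 8.216 = 12.8 + 8.216 = 21.016 ≈ 21.0 °C.

21.0 °C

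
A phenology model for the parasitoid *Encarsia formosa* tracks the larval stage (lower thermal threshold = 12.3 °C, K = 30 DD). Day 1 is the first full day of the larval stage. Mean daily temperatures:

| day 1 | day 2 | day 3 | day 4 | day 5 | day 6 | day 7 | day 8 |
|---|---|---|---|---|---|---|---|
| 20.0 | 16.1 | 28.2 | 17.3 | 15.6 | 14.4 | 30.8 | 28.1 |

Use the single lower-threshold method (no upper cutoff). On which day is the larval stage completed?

day 4

Daily DD above 12.3 °C: 7.7, 3.8, 15.9, 5.0, 3.3, 2.1, 18.5, 15.8.
Cumulative: 7.7, 11.5, 27.4, 32.4, 35.7, 37.8, 56.3, 72.1.
The total first reaches 30 DD on day 4.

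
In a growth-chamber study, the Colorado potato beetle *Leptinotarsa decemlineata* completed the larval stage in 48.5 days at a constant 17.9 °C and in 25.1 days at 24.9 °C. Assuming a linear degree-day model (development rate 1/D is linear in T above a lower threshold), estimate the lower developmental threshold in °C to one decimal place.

Under the model K = D·(T − T_b), so D₁·(T₁ − T_b) = D₂·(T₂ − T_b).
48.5·(17.9 − T_b) = 25.1·(24.9 − T_b)
T_b = (48.5·17.9 − 25.1·24.9) / (48.5 − 25.1) = 243.16 / 23.4 = 10.391 °C ≈ 10.4 °C.

10.4 °C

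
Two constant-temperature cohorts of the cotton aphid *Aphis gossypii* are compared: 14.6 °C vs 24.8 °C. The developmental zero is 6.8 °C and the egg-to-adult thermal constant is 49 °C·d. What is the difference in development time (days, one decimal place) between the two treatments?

3.6 days

At 14.6 °C: 49 / (14.6 − 6.8) = 49 / 7.8 = 6.282 d.
At 24.8 °C: 49 / (24.8 − 6.8) = 49 / 18.0 = 2.722 d.
Difference = |6.282 − 2.722| = 3.560 ≈ 3.6 days.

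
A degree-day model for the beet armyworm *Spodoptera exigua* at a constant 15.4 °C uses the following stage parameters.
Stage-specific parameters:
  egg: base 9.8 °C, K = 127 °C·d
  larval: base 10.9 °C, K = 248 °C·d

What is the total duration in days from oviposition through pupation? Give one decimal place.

egg: 127 / (15.4 − 9.8) = 127 / 5.6 = 22.679 d.
larval: 248 / (15.4 − 10.9) = 248 / 4.5 = 55.111 d.
Sum = 77.790 ≈ 77.8 days.

77.8 days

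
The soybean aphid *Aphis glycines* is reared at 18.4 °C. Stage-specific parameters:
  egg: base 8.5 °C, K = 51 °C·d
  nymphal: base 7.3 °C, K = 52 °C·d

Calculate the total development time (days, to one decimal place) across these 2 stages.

egg: 51 / (18.4 − 8.5) = 51 / 9.9 = 5.152 d.
nymphal: 52 / (18.4 − 7.3) = 52 / 11.1 = 4.685 d.
Sum = 9.836 ≈ 9.8 days.

9.8 days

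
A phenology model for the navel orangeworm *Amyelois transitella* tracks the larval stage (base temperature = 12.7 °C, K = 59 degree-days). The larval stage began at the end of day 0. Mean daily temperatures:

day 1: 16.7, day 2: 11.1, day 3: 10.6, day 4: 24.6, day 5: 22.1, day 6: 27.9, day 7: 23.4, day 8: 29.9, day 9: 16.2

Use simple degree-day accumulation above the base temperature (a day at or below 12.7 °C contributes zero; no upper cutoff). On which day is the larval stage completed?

day 8

Daily DD above 12.7 °C: 4.0, 0.0, 0.0, 11.9, 9.4, 15.2, 10.7, 17.2, 3.5.
Cumulative: 4.0, 4.0, 4.0, 15.9, 25.3, 40.5, 51.2, 68.4, 71.9.
The total first reaches 59 DD on day 8.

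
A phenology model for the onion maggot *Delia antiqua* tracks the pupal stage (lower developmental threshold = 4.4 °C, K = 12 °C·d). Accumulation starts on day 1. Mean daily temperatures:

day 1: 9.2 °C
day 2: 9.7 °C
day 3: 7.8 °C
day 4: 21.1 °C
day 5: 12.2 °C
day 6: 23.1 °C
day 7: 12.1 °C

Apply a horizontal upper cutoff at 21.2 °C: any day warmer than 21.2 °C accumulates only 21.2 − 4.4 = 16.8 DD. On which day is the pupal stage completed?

Daily DD above 4.4 °C (capped at 16.8): 4.8, 5.3, 3.4, 16.7, 7.8, 16.8, 7.7.
Cumulative: 4.8, 10.1, 13.5, 30.2, 38.0, 54.8, 62.5.
The total first reaches 12 DD on day 3.

day 3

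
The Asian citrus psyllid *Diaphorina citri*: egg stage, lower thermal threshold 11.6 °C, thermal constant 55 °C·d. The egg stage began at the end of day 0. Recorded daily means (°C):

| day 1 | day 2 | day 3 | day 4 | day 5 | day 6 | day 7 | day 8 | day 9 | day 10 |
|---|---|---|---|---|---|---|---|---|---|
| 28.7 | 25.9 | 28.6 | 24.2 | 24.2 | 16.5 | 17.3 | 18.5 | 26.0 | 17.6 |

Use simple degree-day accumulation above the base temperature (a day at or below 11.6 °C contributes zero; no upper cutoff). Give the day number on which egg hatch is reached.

Daily DD above 11.6 °C: 17.1, 14.3, 17.0, 12.6, 12.6, 4.9, 5.7, 6.9, 14.4, 6.0.
Cumulative: 17.1, 31.4, 48.4, 61.0, 73.6, 78.5, 84.2, 91.1, 105.5, 111.5.
The total first reaches 55 DD on day 4.

day 4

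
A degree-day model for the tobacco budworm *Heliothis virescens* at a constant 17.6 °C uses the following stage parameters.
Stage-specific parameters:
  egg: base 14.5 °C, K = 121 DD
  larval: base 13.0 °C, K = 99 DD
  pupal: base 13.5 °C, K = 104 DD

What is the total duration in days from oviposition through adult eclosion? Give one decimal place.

egg: 121 / (17.6 − 14.5) = 121 / 3.1 = 39.032 d.
larval: 99 / (17.6 − 13.0) = 99 / 4.6 = 21.522 d.
pupal: 104 / (17.6 − 13.5) = 104 / 4.1 = 25.366 d.
Sum = 85.920 ≈ 85.9 days.

85.9 days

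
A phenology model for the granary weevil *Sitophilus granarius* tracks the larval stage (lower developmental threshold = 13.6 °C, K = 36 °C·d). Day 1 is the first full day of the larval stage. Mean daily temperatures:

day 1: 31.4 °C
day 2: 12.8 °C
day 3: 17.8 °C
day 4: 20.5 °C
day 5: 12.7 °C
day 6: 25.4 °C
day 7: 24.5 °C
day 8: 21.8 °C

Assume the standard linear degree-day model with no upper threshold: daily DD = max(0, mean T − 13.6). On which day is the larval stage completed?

Daily DD above 13.6 °C: 17.8, 0.0, 4.2, 6.9, 0.0, 11.8, 10.9, 8.2.
Cumulative: 17.8, 17.8, 22.0, 28.9, 28.9, 40.7, 51.6, 59.8.
The total first reaches 36 DD on day 6.

day 6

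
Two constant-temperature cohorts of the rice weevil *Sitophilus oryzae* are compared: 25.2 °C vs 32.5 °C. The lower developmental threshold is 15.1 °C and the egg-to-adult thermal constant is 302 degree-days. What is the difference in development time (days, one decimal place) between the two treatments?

At 25.2 °C: 302 / (25.2 − 15.1) = 302 / 10.1 = 29.901 d.
At 32.5 °C: 302 / (32.5 − 15.1) = 302 / 17.4 = 17.356 d.
Difference = |29.901 − 17.356| = 12.545 ≈ 12.5 days.

12.5 days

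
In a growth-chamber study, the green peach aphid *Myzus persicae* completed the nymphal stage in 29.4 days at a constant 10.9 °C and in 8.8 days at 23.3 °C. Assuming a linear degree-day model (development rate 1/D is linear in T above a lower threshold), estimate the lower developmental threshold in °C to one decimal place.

Linear rate model ⇒ the product D·(T − T_b) is constant across temperatures.
29.4·(10.9 − T_b) = 8.8·(23.3 − T_b)
T_b = (29.4·10.9 − 8.8·23.3) / (29.4 − 8.8) = 115.42 / 20.6 = 5.603 °C ≈ 5.6 °C.

5.6 °C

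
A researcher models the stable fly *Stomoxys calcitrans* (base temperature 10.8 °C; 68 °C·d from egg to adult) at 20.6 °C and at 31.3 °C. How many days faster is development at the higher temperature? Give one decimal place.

At 20.6 °C: 68 / (20.6 − 10.8) = 68 / 9.8 = 6.939 d.
At 31.3 °C: 68 / (31.3 − 10.8) = 68 / 20.5 = 3.317 d.
Difference = |6.939 − 3.317| = 3.622 ≈ 3.6 days.

3.6 days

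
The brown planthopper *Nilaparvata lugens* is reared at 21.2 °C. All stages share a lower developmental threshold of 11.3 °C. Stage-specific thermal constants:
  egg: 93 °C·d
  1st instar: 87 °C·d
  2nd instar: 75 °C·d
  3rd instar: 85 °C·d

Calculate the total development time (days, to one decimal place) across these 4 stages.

Daily accumulation at 21.2 °C = 21.2 − 11.3 = 9.9 DD/day.
Total K = 93 + 87 + 75 + 85 = 340 DD.
Total duration = 340 / 9.9 = 34.343 ≈ 34.3 days.

34.3 days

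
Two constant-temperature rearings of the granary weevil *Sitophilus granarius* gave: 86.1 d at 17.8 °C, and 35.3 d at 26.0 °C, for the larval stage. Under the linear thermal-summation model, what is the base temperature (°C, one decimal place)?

12.1 °C

Under the model K = D·(T − T_b), so D₁·(T₁ − T_b) = D₂·(T₂ − T_b).
86.1·(17.8 − T_b) = 35.3·(26.0 − T_b)
T_b = (86.1·17.8 − 35.3·26.0) / (86.1 − 35.3) = 614.78 / 50.8 = 12.102 °C ≈ 12.1 °C.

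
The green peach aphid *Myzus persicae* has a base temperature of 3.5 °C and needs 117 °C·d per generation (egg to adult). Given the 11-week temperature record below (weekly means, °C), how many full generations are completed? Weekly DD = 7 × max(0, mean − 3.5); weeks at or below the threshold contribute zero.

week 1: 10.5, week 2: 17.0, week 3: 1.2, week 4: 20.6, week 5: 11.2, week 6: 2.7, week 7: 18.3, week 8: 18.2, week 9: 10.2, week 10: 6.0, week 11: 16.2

Weekly DD (7 × max(0, T̄ − 3.5)): 49.0, 94.5, 0.0, 119.7, 53.9, 0.0, 103.6, 102.9, 46.9, 17.5, 88.9.
Season total = 676.9 DD.
Complete generations = ⌊676.9 / 117⌋ = 5.

5 generations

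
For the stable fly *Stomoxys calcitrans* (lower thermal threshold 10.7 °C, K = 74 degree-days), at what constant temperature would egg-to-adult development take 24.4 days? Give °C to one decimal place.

Required daily accumulation = 74 / 24.4 = 3.033 DD/day.
T = T_base + 3.033 = 10.7 + 3.033 = 13.733 ≈ 13.7 °C.

13.7 °C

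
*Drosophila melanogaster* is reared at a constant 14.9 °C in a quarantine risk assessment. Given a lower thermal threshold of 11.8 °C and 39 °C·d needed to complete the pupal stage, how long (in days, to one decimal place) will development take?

12.6 days

Daily accumulation = 14.9 − 11.8 = 3.1 DD/day.
Duration = 39 / 3.1 = 12.581 ≈ 12.6 days.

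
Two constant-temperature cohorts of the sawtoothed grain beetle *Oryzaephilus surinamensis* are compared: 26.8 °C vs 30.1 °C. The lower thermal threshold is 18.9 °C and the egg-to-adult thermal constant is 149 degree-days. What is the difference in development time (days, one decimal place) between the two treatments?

At 26.8 °C: 149 / (26.8 − 18.9) = 149 / 7.9 = 18.861 d.
At 30.1 °C: 149 / (30.1 − 18.9) = 149 / 11.2 = 13.304 d.
Difference = |18.861 − 13.304| = 5.557 ≈ 5.6 days.

5.6 days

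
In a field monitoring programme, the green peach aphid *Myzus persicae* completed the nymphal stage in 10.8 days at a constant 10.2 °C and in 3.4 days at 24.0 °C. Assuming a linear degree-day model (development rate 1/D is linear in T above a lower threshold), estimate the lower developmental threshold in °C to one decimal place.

Equal thermal constants: D₁(T₁ − T_b) = D₂(T₂ − T_b).
10.8·(10.2 − T_b) = 3.4·(24.0 − T_b)
T_b = (10.8·10.2 − 3.4·24.0) / (10.8 − 3.4) = 28.56 / 7.4 = 3.859 °C ≈ 3.9 °C.

3.9 °C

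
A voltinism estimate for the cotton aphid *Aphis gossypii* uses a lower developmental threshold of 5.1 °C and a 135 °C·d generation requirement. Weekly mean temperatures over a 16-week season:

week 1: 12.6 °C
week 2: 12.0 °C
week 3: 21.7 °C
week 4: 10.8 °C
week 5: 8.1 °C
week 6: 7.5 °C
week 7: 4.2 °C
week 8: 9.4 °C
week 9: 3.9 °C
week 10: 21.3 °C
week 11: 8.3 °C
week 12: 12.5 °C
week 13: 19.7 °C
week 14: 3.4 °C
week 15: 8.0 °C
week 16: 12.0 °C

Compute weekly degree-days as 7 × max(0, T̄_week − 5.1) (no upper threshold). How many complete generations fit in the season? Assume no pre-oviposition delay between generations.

5 generations

Weekly DD (7 × max(0, T̄ − 5.1)): 52.5, 48.3, 116.2, 39.9, 21.0, 16.8, 0.0, 30.1, 0.0, 113.4, 22.4, 51.8, 102.2, 0.0, 20.3, 48.3.
Season total = 683.2 DD.
Complete generations = ⌊683.2 / 135⌋ = 5.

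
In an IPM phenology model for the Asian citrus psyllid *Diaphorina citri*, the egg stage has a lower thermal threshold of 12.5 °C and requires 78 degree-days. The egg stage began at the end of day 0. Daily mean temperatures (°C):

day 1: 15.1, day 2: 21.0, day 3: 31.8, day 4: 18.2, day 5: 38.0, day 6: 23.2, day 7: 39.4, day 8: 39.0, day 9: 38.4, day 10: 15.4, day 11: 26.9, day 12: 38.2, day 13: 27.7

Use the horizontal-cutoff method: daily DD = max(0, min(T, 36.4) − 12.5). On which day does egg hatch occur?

day 7

Daily DD above 12.5 °C (capped at 23.9): 2.6, 8.5, 19.3, 5.7, 23.9, 10.7, 23.9, 23.9, 23.9, 2.9, 14.4, 23.9, 15.2.
Cumulative: 2.6, 11.1, 30.4, 36.1, 60.0, 70.7, 94.6, 118.5, 142.4, 145.3, 159.7, 183.6, 198.8.
The total first reaches 78 DD on day 7.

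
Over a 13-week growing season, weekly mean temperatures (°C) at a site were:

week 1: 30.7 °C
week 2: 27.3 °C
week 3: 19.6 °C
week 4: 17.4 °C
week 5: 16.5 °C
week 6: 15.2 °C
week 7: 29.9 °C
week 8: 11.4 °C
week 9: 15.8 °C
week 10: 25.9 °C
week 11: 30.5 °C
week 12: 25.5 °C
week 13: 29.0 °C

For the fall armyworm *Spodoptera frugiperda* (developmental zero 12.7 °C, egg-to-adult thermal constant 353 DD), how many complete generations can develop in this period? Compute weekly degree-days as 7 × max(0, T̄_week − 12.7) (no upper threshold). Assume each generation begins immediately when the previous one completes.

2 generations

Weekly DD (7 × max(0, T̄ − 12.7)): 126.0, 102.2, 48.3, 32.9, 26.6, 17.5, 120.4, 0.0, 21.7, 92.4, 124.6, 89.6, 114.1.
Season total = 916.3 DD.
Complete generations = ⌊916.3 / 353⌋ = 2.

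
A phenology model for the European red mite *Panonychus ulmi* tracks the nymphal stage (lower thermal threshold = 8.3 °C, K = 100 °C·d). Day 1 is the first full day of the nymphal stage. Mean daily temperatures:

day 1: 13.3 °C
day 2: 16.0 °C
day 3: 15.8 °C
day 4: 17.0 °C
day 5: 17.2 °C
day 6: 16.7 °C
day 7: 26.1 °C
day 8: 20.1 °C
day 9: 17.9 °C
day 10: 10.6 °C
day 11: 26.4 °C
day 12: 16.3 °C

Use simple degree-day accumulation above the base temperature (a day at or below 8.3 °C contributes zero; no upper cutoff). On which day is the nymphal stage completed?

day 11

Daily DD above 8.3 °C: 5.0, 7.7, 7.5, 8.7, 8.9, 8.4, 17.8, 11.8, 9.6, 2.3, 18.1, 8.0.
Cumulative: 5.0, 12.7, 20.2, 28.9, 37.8, 46.2, 64.0, 75.8, 85.4, 87.7, 105.8, 113.8.
The total first reaches 100 DD on day 11.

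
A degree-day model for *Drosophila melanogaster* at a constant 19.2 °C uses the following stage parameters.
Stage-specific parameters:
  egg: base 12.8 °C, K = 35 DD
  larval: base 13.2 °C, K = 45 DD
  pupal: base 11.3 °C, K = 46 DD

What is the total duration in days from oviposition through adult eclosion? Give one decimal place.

egg: 35 / (19.2 − 12.8) = 35 / 6.4 = 5.469 d.
larval: 45 / (19.2 − 13.2) = 45 / 6.0 = 7.500 d.
pupal: 46 / (19.2 − 11.3) = 46 / 7.9 = 5.823 d.
Sum = 18.792 ≈ 18.8 days.

18.8 days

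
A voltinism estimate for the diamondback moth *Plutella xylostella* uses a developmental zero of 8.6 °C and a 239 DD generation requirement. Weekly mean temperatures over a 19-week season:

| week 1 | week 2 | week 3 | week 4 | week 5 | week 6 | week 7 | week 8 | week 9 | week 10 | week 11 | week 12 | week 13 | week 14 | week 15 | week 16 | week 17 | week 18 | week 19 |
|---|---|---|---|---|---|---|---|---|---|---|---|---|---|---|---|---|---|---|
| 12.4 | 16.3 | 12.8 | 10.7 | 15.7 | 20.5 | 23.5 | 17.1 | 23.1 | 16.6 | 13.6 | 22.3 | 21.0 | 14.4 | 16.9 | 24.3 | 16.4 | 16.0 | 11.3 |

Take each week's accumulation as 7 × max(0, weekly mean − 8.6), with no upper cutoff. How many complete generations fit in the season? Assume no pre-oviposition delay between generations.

4 generations

Weekly DD (7 × max(0, T̄ − 8.6)): 26.6, 53.9, 29.4, 14.7, 49.7, 83.3, 104.3, 59.5, 101.5, 56.0, 35.0, 95.9, 86.8, 40.6, 58.1, 109.9, 54.6, 51.8, 18.9.
Season total = 1130.5 DD.
Complete generations = ⌊1130.5 / 239⌋ = 4.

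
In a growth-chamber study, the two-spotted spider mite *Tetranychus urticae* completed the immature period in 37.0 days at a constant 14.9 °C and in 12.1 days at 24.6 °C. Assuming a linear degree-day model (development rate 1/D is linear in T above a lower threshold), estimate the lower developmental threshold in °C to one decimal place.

Equal thermal constants: D₁(T₁ − T_b) = D₂(T₂ − T_b).
37.0·(14.9 − T_b) = 12.1·(24.6 − T_b)
T_b = (37.0·14.9 − 12.1·24.6) / (37.0 − 12.1) = 253.64 / 24.9 = 10.186 °C ≈ 10.2 °C.

10.2 °C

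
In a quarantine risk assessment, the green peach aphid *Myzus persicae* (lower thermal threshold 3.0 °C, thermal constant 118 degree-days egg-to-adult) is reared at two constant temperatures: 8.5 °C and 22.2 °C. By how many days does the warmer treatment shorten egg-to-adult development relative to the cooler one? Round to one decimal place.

At 8.5 °C: 118 / (8.5 − 3.0) = 118 / 5.5 = 21.455 d.
At 22.2 °C: 118 / (22.2 − 3.0) = 118 / 19.2 = 6.146 d.
Difference = |21.455 − 6.146| = 15.309 ≈ 15.3 days.

15.3 days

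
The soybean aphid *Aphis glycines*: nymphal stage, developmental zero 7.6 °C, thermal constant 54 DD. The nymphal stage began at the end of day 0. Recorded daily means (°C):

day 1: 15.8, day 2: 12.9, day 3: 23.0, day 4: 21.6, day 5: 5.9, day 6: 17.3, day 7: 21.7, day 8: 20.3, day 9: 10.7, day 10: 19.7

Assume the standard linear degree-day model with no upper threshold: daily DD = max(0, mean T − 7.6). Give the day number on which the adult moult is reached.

Daily DD above 7.6 °C: 8.2, 5.3, 15.4, 14.0, 0.0, 9.7, 14.1, 12.7, 3.1, 12.1.
Cumulative: 8.2, 13.5, 28.9, 42.9, 42.9, 52.6, 66.7, 79.4, 82.5, 94.6.
The total first reaches 54 DD on day 7.

day 7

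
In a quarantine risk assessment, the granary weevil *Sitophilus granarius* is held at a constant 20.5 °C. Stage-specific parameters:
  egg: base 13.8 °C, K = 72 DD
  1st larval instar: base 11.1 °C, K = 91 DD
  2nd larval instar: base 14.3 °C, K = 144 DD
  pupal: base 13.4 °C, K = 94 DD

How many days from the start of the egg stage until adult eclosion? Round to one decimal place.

egg: 72 / (20.5 − 13.8) = 72 / 6.7 = 10.746 d.
1st larval instar: 91 / (20.5 − 11.1) = 91 / 9.4 = 9.681 d.
2nd larval instar: 144 / (20.5 − 14.3) = 144 / 6.2 = 23.226 d.
pupal: 94 / (20.5 − 13.4) = 94 / 7.1 = 13.239 d.
Sum = 56.892 ≈ 56.9 days.

56.9 days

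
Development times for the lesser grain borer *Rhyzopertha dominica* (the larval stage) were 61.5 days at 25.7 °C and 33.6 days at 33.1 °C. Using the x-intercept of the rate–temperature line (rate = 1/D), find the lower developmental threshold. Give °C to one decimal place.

16.8 °C

Linear rate model ⇒ the product D·(T − T_b) is constant across temperatures.
61.5·(25.7 − T_b) = 33.6·(33.1 − T_b)
T_b = (61.5·25.7 − 33.6·33.1) / (61.5 − 33.6) = 468.39 / 27.9 = 16.788 °C ≈ 16.8 °C.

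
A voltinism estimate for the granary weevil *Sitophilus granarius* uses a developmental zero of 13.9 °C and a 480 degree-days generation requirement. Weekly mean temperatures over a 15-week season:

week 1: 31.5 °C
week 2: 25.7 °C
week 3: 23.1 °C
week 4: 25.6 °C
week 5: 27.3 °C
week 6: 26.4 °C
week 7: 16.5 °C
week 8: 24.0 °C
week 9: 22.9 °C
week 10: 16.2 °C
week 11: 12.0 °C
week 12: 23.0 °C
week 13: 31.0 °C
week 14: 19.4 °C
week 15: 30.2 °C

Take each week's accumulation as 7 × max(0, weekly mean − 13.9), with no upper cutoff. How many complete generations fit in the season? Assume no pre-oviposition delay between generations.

Weekly DD (7 × max(0, T̄ − 13.9)): 123.2, 82.6, 64.4, 81.9, 93.8, 87.5, 18.2, 70.7, 63.0, 16.1, 0.0, 63.7, 119.7, 38.5, 114.1.
Season total = 1037.4 DD.
Complete generations = ⌊1037.4 / 480⌋ = 2.

2 generations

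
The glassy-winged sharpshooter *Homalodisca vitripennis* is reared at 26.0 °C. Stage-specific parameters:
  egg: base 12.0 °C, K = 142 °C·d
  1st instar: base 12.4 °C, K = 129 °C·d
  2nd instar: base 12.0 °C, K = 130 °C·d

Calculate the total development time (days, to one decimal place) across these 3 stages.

egg: 142 / (26.0 − 12.0) = 142 / 14.0 = 10.143 d.
1st instar: 129 / (26.0 − 12.4) = 129 / 13.6 = 9.485 d.
2nd instar: 130 / (26.0 − 12.0) = 130 / 14.0 = 9.286 d.
Sum = 28.914 ≈ 28.9 days.

28.9 days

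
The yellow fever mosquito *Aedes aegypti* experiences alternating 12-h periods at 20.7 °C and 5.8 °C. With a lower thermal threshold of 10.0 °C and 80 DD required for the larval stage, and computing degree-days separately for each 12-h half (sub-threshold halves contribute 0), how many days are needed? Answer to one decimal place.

Day half: max(0, 20.7 − 10.0) × 0.5 = 10.7 × 0.5 = 5.35 DD.
Night half: max(0, 5.8 − 10.0) × 0.5 = 0.0 × 0.5 = 0.00 DD.
Per 24 h: 5.35 DD/day.
Duration = 80 / 5.35 = 14.953 ≈ 15.0 days.

15.0 days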